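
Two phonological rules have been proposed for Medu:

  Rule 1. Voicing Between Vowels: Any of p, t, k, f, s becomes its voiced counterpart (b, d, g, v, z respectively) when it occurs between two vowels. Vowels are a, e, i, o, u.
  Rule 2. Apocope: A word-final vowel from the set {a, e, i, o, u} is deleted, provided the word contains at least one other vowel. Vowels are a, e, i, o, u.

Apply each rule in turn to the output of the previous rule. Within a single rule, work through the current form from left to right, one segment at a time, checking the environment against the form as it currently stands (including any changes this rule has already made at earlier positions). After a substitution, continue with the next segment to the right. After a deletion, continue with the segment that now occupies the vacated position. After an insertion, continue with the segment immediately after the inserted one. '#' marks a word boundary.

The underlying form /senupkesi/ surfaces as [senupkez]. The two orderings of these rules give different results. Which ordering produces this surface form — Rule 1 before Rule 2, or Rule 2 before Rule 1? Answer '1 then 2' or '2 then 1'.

1 then 2

Order 1 then 2:
  1 Voicing Between Vowels: [senupkesi] → [senupkezi]
  2 Apocope: [senupkezi] → [senupkez]
  result: [senupkez]
Order 2 then 1:
  2 Apocope: [senupkesi] → [senupkes]
  1 Voicing Between Vowels: no change — [senupkes]
  result: [senupkes]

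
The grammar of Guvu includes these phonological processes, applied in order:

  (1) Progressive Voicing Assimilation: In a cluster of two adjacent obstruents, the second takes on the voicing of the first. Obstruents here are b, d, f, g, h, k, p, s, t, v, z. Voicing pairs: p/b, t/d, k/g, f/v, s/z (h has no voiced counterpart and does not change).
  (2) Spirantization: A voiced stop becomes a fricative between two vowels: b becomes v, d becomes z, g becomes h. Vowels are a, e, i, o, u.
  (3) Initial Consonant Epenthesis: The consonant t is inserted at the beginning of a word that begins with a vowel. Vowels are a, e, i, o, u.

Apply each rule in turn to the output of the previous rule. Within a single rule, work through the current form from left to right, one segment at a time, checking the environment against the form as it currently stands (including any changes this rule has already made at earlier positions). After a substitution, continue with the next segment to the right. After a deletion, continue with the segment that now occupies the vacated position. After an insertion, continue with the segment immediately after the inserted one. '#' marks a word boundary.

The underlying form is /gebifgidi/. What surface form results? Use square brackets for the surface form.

(1) Progressive Voicing Assimilation: [gebifgidi] → [gebifkidi]
(2) Spirantization: [gebifkidi] → [gevifkizi]
(3) Initial Consonant Epenthesis: no change — [gevifkizi]

[gevifkizi]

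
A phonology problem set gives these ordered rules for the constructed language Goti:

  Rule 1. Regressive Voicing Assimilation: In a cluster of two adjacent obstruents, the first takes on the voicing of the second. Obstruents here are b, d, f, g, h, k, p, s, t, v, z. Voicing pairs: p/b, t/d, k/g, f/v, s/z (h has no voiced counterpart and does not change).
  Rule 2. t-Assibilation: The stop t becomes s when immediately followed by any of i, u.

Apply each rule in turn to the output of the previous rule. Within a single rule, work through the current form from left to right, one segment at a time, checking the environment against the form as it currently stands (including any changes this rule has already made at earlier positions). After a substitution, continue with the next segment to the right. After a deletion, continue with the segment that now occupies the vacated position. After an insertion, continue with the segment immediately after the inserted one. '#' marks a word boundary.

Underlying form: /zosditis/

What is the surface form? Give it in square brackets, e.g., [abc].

[zozdisis]

Rule 1 Regressive Voicing Assimilation: [zosditis] → [zozditis]
Rule 2 t-Assibilation: [zozditis] → [zozdisis]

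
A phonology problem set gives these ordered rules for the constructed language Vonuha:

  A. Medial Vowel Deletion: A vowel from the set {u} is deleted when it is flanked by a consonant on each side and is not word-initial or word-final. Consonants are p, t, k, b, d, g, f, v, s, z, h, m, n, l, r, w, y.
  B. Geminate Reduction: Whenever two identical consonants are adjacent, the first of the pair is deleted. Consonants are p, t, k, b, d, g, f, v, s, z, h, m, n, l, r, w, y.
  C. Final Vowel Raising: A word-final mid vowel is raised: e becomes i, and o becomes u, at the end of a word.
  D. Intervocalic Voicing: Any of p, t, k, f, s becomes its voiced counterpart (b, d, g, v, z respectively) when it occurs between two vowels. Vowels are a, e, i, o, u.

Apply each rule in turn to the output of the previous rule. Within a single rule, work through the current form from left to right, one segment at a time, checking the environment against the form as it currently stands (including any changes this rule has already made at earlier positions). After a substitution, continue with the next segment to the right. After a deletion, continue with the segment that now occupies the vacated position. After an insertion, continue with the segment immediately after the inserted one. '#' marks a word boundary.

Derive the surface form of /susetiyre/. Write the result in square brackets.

[sediyri]

A Medial Vowel Deletion: [susetiyre] → [ssetiyre]
B Geminate Reduction: [ssetiyre] → [setiyre]
C Final Vowel Raising: [setiyre] → [setiyri]
D Intervocalic Voicing: [setiyri] → [sediyri]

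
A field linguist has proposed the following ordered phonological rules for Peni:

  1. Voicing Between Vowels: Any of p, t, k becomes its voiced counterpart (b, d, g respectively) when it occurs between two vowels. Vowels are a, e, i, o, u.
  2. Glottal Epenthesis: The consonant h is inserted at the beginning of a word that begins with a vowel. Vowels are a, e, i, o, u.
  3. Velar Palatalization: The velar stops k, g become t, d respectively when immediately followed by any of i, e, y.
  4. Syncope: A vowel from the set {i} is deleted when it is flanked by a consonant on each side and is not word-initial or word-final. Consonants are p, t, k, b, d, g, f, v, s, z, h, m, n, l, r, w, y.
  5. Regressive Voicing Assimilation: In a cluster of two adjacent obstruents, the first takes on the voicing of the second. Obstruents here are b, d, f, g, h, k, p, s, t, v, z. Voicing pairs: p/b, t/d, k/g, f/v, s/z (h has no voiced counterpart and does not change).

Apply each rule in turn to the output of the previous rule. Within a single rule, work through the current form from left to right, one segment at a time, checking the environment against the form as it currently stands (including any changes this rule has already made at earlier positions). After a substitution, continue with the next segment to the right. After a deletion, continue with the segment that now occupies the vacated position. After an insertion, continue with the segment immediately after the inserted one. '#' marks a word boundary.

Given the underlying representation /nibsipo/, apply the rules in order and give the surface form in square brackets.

[npzbo]

1 Voicing Between Vowels: [nibsipo] → [nibsibo]
2 Glottal Epenthesis: no change — [nibsibo]
3 Velar Palatalization: no change — [nibsibo]
4 Syncope: [nibsibo] → [nbsbo]
5 Regressive Voicing Assimilation: [nbsbo] → [npzbo]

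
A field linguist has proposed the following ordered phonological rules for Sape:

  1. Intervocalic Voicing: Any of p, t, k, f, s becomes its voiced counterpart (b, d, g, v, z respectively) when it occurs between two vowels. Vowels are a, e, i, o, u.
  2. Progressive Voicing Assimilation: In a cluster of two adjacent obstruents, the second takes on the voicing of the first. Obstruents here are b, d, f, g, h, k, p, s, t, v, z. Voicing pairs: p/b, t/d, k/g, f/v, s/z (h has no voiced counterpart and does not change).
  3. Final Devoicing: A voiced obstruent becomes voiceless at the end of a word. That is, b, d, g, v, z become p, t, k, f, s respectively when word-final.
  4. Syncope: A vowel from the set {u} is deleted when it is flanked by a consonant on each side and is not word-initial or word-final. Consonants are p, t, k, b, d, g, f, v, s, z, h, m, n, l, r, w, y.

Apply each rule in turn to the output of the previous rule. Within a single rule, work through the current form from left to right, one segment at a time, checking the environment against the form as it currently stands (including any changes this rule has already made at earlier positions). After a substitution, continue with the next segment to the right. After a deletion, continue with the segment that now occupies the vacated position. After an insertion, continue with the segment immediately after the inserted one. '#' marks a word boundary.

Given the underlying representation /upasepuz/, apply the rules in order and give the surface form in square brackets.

1 Intervocalic Voicing: [upasepuz] → [ubazebuz]
2 Progressive Voicing Assimilation: no change — [ubazebuz]
3 Final Devoicing: [ubazebuz] → [ubazebus]
4 Syncope: [ubazebus] → [ubazebs]

[ubazebs]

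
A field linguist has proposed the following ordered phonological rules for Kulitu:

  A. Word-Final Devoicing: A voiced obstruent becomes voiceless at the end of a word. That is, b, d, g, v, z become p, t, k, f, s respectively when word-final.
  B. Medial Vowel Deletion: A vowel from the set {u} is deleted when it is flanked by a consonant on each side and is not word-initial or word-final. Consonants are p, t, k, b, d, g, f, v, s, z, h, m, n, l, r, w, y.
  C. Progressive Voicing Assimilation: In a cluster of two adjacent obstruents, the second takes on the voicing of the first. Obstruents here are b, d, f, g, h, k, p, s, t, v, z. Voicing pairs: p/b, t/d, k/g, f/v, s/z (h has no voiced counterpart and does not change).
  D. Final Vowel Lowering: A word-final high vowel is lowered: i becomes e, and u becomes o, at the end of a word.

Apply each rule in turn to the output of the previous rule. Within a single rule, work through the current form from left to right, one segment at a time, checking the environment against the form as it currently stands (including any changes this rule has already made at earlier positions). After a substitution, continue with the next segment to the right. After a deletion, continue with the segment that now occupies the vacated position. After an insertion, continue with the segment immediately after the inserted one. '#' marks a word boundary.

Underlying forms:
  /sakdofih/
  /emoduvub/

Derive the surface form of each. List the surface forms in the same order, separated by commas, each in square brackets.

/sakdofih/:
  A Word-Final Devoicing: no change — [sakdofih]
  B Medial Vowel Deletion: no change — [sakdofih]
  C Progressive Voicing Assimilation: [sakdofih] → [saktofih]
  D Final Vowel Lowering: no change — [saktofih]
/emoduvub/:
  A Word-Final Devoicing: [emoduvub] → [emoduvup]
  B Medial Vowel Deletion: [emoduvup] → [emodvp]
  C Progressive Voicing Assimilation: [emodvp] → [emodvb]
  D Final Vowel Lowering: no change — [emodvb]

[saktofih], [emodvb]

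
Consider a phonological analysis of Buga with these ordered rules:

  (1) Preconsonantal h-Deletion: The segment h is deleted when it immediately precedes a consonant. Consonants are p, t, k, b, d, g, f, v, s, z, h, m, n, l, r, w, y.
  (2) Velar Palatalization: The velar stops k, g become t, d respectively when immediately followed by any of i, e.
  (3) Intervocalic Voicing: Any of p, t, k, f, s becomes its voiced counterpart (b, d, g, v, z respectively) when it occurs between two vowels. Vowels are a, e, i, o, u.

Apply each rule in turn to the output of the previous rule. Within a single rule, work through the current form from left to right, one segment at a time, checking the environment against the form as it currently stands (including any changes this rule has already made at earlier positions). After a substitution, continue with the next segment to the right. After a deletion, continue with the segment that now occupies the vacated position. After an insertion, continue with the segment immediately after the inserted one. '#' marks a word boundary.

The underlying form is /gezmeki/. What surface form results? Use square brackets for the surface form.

(1) Preconsonantal h-Deletion: no change — [gezmeki]
(2) Velar Palatalization: [gezmeki] → [dezmeti]
(3) Intervocalic Voicing: [dezmeti] → [dezmedi]

[dezmedi]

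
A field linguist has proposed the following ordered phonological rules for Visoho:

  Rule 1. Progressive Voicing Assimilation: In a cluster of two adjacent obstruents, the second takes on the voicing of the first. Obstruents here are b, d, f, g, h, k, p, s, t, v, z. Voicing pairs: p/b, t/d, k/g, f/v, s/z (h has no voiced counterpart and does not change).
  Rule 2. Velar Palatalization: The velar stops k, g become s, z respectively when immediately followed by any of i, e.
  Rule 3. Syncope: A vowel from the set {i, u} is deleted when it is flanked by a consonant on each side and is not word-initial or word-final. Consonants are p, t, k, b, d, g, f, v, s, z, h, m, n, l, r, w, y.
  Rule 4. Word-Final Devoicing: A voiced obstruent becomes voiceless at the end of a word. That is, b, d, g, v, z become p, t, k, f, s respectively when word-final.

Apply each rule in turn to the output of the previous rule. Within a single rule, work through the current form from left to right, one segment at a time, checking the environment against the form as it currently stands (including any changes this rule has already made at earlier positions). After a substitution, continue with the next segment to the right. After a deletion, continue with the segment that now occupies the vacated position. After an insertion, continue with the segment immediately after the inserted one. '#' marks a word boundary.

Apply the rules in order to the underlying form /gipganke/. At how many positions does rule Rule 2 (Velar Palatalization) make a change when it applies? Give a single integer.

2

Rule 1 Progressive Voicing Assimilation: [gipganke] → [gipkanke]
Rule 2 Velar Palatalization: [gipkanke] → [zipkanse]
Rule 3 Syncope: [zipkanse] → [zpkanse]
Rule 4 Word-Final Devoicing: no change — [zpkanse]
Rule Rule 2 changed 2 position(s).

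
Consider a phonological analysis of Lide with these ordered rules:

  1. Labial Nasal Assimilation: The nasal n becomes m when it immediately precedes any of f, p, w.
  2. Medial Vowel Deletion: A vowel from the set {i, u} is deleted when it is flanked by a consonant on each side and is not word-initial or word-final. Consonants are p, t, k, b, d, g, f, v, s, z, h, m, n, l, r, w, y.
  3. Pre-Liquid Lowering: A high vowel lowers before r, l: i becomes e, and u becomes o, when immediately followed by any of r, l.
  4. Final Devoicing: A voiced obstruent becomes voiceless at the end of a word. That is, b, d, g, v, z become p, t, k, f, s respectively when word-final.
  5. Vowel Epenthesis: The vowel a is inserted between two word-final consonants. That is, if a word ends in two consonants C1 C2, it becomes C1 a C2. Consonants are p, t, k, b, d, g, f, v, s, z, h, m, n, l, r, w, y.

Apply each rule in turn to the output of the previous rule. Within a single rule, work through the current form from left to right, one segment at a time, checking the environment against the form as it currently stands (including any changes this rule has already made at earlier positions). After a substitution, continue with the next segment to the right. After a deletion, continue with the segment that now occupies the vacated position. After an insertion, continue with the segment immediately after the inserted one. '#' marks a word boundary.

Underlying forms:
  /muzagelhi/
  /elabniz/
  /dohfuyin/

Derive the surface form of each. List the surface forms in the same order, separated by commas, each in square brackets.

/muzagelhi/:
  1 Labial Nasal Assimilation: no change — [muzagelhi]
  2 Medial Vowel Deletion: [muzagelhi] → [mzagelhi]
  3 Pre-Liquid Lowering: no change — [mzagelhi]
  4 Final Devoicing: no change — [mzagelhi]
  5 Vowel Epenthesis: no change — [mzagelhi]
/elabniz/:
  1 Labial Nasal Assimilation: no change — [elabniz]
  2 Medial Vowel Deletion: [elabniz] → [elabnz]
  3 Pre-Liquid Lowering: no change — [elabnz]
  4 Final Devoicing: [elabnz] → [elabns]
  5 Vowel Epenthesis: [elabns] → [elabnas]
/dohfuyin/:
  1 Labial Nasal Assimilation: no change — [dohfuyin]
  2 Medial Vowel Deletion: [dohfuyin] → [dohfyn]
  3 Pre-Liquid Lowering: no change — [dohfyn]
  4 Final Devoicing: no change — [dohfyn]
  5 Vowel Epenthesis: [dohfyn] → [dohfyan]

[mzagelhi], [elabnas], [dohfyan]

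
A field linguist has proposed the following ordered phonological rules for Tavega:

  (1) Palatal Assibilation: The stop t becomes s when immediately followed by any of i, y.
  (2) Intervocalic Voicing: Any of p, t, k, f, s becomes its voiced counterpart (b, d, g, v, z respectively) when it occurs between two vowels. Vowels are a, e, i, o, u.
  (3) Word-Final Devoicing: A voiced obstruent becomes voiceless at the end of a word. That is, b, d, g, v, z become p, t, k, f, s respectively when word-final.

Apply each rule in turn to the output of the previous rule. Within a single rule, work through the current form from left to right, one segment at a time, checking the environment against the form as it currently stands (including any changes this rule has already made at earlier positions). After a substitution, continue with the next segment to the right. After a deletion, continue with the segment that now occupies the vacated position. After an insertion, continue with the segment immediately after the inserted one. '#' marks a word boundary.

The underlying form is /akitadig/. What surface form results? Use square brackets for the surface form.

[agidadik]

(1) Palatal Assibilation: no change — [akitadig]
(2) Intervocalic Voicing: [akitadig] → [agidadig]
(3) Word-Final Devoicing: [agidadig] → [agidadik]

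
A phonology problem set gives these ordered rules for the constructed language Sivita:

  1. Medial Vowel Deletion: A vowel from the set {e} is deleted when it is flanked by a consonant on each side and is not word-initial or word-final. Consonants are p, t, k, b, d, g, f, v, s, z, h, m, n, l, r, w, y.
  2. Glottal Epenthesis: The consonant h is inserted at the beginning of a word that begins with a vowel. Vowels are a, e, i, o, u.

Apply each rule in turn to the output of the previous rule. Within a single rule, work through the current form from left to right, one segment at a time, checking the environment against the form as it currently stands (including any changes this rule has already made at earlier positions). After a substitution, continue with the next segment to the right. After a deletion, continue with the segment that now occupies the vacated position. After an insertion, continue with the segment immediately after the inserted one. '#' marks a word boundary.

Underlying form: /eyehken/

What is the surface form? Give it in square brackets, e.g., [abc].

1 Medial Vowel Deletion: [eyehken] → [eyhkn]
2 Glottal Epenthesis: [eyhkn] → [heyhkn]

[heyhkn]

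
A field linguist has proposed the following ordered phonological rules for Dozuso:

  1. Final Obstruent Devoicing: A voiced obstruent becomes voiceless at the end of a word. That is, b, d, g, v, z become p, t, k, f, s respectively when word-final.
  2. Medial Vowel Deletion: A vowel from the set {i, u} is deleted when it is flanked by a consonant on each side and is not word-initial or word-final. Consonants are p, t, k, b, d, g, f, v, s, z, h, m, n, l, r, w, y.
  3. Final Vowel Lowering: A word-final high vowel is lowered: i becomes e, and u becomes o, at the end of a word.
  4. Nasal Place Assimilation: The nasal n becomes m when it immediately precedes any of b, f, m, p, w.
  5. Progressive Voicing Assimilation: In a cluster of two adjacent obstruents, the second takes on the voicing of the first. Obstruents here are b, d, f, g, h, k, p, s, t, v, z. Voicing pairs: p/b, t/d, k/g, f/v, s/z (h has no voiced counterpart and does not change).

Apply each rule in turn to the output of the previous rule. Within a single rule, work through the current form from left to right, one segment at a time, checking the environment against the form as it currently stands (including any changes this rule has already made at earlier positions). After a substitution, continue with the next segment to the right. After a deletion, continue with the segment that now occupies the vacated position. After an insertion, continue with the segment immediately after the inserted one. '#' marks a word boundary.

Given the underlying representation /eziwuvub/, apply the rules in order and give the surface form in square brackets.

[ezwvb]

1 Final Obstruent Devoicing: [eziwuvub] → [eziwuvup]
2 Medial Vowel Deletion: [eziwuvup] → [ezwvp]
3 Final Vowel Lowering: no change — [ezwvp]
4 Nasal Place Assimilation: no change — [ezwvp]
5 Progressive Voicing Assimilation: [ezwvp] → [ezwvb]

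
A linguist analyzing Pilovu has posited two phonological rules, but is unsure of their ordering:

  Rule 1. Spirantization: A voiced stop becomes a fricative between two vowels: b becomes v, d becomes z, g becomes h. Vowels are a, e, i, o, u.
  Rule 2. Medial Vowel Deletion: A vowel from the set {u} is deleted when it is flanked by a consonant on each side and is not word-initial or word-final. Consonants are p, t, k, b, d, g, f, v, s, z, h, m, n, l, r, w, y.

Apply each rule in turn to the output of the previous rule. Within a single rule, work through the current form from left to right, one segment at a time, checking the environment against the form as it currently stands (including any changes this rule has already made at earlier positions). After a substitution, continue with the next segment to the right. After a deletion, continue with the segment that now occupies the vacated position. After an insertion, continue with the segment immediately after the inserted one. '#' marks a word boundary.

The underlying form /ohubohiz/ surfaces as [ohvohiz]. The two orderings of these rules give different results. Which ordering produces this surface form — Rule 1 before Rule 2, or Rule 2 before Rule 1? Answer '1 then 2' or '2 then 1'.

Order 1 then 2:
  1 Spirantization: [ohubohiz] → [ohuvohiz]
  2 Medial Vowel Deletion: [ohuvohiz] → [ohvohiz]
  result: [ohvohiz]
Order 2 then 1:
  2 Medial Vowel Deletion: [ohubohiz] → [ohbohiz]
  1 Spirantization: no change — [ohbohiz]
  result: [ohbohiz]

1 then 2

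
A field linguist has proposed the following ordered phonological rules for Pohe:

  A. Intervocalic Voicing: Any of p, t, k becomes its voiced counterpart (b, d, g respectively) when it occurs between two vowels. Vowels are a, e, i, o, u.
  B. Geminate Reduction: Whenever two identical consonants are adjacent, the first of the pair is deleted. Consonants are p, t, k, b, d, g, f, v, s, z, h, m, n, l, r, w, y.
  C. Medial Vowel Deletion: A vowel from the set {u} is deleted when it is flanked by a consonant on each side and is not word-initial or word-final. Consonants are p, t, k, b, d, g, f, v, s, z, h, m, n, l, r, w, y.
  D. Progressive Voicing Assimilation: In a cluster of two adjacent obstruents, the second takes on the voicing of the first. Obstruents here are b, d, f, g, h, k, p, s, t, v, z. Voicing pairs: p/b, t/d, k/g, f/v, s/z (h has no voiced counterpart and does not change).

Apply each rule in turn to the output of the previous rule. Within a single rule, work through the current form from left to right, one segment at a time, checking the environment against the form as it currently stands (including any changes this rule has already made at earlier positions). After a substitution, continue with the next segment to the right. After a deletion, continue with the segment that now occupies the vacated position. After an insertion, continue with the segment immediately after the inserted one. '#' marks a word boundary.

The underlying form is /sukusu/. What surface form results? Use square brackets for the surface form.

[sksu]

A Intervocalic Voicing: [sukusu] → [sugusu]
B Geminate Reduction: no change — [sugusu]
C Medial Vowel Deletion: [sugusu] → [sgsu]
D Progressive Voicing Assimilation: [sgsu] → [sksu]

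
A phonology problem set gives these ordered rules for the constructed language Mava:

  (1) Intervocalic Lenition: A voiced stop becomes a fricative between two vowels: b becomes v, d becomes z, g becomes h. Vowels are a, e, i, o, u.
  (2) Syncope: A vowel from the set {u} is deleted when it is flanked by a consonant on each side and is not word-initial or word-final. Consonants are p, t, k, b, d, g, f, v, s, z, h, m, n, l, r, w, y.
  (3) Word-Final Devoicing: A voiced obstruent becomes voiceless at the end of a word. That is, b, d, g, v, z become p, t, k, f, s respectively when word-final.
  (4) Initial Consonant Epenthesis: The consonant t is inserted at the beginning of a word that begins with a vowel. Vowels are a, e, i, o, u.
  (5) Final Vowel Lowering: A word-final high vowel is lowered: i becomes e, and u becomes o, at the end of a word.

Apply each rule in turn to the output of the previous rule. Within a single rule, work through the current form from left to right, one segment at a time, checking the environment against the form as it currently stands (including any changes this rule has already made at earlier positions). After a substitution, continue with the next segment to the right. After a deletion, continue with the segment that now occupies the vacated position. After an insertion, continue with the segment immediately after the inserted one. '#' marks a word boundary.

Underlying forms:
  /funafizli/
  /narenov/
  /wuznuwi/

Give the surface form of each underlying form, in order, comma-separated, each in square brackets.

[fnafizle], [narenof], [wznwe]

/funafizli/:
  (1) Intervocalic Lenition: no change — [funafizli]
  (2) Syncope: [funafizli] → [fnafizli]
  (3) Word-Final Devoicing: no change — [fnafizli]
  (4) Initial Consonant Epenthesis: no change — [fnafizli]
  (5) Final Vowel Lowering: [fnafizli] → [fnafizle]
/narenov/:
  (1) Intervocalic Lenition: no change — [narenov]
  (2) Syncope: no change — [narenov]
  (3) Word-Final Devoicing: [narenov] → [narenof]
  (4) Initial Consonant Epenthesis: no change — [narenof]
  (5) Final Vowel Lowering: no change — [narenof]
/wuznuwi/:
  (1) Intervocalic Lenition: no change — [wuznuwi]
  (2) Syncope: [wuznuwi] → [wznwi]
  (3) Word-Final Devoicing: no change — [wznwi]
  (4) Initial Consonant Epenthesis: no change — [wznwi]
  (5) Final Vowel Lowering: [wznwi] → [wznwe]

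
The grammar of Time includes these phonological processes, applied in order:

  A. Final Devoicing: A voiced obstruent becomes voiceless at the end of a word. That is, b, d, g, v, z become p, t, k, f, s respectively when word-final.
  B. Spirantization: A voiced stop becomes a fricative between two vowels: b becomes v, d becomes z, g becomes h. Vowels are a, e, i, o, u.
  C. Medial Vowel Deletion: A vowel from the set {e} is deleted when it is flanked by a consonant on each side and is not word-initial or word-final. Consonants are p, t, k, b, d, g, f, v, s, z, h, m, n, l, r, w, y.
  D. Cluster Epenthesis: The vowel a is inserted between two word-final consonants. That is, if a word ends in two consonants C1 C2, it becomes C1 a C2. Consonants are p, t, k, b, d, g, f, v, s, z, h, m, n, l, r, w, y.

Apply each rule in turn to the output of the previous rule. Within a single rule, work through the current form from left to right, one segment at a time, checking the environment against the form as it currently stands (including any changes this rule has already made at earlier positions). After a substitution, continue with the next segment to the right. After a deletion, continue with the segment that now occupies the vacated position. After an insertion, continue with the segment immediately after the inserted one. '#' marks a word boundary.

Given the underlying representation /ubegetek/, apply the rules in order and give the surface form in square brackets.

[uvhtak]

A Final Devoicing: no change — [ubegetek]
B Spirantization: [ubegetek] → [uvehetek]
C Medial Vowel Deletion: [uvehetek] → [uvhtk]
D Cluster Epenthesis: [uvhtk] → [uvhtak]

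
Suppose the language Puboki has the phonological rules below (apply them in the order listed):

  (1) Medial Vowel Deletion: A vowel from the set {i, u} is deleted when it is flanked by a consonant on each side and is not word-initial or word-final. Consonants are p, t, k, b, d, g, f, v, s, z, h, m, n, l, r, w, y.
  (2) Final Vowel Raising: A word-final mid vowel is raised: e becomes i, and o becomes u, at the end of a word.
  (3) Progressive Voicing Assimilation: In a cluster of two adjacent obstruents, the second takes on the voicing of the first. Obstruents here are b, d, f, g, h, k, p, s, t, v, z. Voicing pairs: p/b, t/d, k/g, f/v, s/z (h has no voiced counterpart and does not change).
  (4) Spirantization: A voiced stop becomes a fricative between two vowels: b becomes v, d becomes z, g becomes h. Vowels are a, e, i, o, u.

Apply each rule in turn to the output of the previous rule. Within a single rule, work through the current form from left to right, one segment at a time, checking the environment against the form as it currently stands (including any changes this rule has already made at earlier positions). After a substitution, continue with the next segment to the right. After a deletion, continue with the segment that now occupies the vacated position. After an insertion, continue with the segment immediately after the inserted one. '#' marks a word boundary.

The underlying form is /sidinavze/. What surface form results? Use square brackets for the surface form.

[stnavzi]

(1) Medial Vowel Deletion: [sidinavze] → [sdnavze]
(2) Final Vowel Raising: [sdnavze] → [sdnavzi]
(3) Progressive Voicing Assimilation: [sdnavzi] → [stnavzi]
(4) Spirantization: no change — [stnavzi]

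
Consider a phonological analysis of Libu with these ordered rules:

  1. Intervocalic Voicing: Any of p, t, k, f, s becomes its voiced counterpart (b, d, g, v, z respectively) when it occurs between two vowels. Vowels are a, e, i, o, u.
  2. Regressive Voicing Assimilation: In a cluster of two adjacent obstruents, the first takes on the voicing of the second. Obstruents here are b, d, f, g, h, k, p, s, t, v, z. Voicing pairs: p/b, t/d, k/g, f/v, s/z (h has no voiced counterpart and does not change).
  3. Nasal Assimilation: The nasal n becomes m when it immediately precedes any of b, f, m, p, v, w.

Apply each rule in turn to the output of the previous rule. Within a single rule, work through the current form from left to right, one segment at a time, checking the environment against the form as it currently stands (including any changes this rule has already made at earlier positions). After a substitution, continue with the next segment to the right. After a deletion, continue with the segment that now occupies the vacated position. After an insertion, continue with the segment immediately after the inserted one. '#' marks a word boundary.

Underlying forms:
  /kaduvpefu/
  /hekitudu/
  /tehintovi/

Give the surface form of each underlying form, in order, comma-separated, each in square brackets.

[kadufpevu], [hegidudu], [tehintovi]

/kaduvpefu/:
  1 Intervocalic Voicing: [kaduvpefu] → [kaduvpevu]
  2 Regressive Voicing Assimilation: [kaduvpevu] → [kadufpevu]
  3 Nasal Assimilation: no change — [kadufpevu]
/hekitudu/:
  1 Intervocalic Voicing: [hekitudu] → [hegidudu]
  2 Regressive Voicing Assimilation: no change — [hegidudu]
  3 Nasal Assimilation: no change — [hegidudu]
/tehintovi/:
  1 Intervocalic Voicing: no change — [tehintovi]
  2 Regressive Voicing Assimilation: no change — [tehintovi]
  3 Nasal Assimilation: no change — [tehintovi]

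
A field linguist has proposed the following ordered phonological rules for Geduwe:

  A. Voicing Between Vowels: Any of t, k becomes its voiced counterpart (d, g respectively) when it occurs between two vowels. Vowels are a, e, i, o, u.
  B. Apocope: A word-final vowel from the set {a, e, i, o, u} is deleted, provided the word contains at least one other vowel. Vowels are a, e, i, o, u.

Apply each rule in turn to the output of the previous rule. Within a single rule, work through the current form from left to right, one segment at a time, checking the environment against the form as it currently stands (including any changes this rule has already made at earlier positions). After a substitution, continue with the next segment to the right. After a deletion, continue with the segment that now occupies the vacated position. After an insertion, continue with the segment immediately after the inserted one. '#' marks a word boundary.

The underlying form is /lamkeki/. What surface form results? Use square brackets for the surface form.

A Voicing Between Vowels: [lamkeki] → [lamkegi]
B Apocope: [lamkegi] → [lamkeg]

[lamkeg]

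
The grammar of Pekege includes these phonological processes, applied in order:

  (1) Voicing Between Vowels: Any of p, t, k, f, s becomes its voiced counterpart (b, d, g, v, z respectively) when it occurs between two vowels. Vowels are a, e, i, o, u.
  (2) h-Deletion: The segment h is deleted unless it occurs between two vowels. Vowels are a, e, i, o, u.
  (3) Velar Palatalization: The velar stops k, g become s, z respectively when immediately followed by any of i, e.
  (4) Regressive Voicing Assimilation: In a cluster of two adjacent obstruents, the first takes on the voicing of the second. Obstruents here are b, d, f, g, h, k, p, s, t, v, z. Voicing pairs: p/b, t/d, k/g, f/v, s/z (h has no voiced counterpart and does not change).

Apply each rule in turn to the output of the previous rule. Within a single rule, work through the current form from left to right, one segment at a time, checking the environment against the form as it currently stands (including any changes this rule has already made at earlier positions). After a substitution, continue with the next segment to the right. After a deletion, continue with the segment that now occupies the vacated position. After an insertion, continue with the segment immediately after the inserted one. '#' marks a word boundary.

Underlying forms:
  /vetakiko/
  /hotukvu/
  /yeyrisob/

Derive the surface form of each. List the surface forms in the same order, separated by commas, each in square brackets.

/vetakiko/:
  (1) Voicing Between Vowels: [vetakiko] → [vedagigo]
  (2) h-Deletion: no change — [vedagigo]
  (3) Velar Palatalization: [vedagigo] → [vedazigo]
  (4) Regressive Voicing Assimilation: no change — [vedazigo]
/hotukvu/:
  (1) Voicing Between Vowels: [hotukvu] → [hodukvu]
  (2) h-Deletion: [hodukvu] → [odukvu]
  (3) Velar Palatalization: no change — [odukvu]
  (4) Regressive Voicing Assimilation: [odukvu] → [odugvu]
/yeyrisob/:
  (1) Voicing Between Vowels: [yeyrisob] → [yeyrizob]
  (2) h-Deletion: no change — [yeyrizob]
  (3) Velar Palatalization: no change — [yeyrizob]
  (4) Regressive Voicing Assimilation: no change — [yeyrizob]

[vedazigo], [odugvu], [yeyrizob]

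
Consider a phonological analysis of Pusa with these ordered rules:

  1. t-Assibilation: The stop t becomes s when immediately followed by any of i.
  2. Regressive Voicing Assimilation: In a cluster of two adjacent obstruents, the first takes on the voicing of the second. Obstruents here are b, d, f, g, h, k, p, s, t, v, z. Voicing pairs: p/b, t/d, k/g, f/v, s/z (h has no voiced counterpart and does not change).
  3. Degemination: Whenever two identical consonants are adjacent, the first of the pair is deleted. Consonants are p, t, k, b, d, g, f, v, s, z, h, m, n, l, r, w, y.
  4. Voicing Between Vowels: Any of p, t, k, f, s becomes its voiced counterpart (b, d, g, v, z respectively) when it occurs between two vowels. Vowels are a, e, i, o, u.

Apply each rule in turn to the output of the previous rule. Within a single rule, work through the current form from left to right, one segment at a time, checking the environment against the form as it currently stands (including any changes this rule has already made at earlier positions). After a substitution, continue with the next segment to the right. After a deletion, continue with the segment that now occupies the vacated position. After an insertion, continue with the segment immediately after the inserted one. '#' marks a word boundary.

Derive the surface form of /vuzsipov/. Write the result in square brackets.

[vuzibov]

1 t-Assibilation: no change — [vuzsipov]
2 Regressive Voicing Assimilation: [vuzsipov] → [vussipov]
3 Degemination: [vussipov] → [vusipov]
4 Voicing Between Vowels: [vusipov] → [vuzibov]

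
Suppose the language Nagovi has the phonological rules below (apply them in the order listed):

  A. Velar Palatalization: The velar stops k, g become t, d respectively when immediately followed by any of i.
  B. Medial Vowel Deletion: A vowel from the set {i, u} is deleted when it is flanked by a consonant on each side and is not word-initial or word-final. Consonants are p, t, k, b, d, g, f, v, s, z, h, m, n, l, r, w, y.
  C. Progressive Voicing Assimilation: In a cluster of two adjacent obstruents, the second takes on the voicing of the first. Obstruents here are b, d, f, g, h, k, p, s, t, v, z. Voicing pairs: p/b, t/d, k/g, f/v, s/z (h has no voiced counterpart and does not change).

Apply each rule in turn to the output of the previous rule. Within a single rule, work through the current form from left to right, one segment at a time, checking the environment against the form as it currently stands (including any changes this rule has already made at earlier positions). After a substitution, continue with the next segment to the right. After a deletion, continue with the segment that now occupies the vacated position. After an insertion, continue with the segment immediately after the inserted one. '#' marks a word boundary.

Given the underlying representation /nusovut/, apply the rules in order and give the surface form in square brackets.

[nsovd]

A Velar Palatalization: no change — [nusovut]
B Medial Vowel Deletion: [nusovut] → [nsovt]
C Progressive Voicing Assimilation: [nsovt] → [nsovd]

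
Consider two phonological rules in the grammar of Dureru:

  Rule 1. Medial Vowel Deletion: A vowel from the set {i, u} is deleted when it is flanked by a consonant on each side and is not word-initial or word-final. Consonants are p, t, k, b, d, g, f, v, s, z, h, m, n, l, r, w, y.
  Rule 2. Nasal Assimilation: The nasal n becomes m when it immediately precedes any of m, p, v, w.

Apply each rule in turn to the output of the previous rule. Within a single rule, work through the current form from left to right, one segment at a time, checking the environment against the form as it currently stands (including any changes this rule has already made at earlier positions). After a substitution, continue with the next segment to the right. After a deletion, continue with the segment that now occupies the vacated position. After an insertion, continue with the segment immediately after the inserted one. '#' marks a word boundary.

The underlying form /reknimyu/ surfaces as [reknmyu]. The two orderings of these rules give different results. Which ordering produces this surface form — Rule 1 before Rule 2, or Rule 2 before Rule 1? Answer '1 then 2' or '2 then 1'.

2 then 1

Order 1 then 2:
  1 Medial Vowel Deletion: [reknimyu] → [reknmyu]
  2 Nasal Assimilation: [reknmyu] → [rekmmyu]
  result: [rekmmyu]
Order 2 then 1:
  2 Nasal Assimilation: no change — [reknimyu]
  1 Medial Vowel Deletion: [reknimyu] → [reknmyu]
  result: [reknmyu]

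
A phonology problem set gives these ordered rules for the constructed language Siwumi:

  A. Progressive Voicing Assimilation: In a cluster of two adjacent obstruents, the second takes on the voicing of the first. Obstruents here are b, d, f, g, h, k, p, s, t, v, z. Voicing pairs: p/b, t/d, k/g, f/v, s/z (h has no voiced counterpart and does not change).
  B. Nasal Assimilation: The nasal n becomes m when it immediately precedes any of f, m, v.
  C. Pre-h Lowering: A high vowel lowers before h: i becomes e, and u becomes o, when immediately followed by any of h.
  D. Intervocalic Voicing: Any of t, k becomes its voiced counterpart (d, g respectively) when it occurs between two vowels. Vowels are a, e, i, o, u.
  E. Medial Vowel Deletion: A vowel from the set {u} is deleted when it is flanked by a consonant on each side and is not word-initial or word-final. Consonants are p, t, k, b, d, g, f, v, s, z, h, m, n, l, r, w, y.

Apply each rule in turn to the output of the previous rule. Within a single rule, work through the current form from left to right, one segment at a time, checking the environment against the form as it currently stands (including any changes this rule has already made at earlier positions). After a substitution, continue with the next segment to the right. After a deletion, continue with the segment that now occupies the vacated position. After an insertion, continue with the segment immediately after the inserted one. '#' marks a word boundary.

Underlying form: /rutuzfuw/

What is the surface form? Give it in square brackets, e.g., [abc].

[rdzvw]

A Progressive Voicing Assimilation: [rutuzfuw] → [rutuzvuw]
B Nasal Assimilation: no change — [rutuzvuw]
C Pre-h Lowering: no change — [rutuzvuw]
D Intervocalic Voicing: [rutuzvuw] → [ruduzvuw]
E Medial Vowel Deletion: [ruduzvuw] → [rdzvw]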